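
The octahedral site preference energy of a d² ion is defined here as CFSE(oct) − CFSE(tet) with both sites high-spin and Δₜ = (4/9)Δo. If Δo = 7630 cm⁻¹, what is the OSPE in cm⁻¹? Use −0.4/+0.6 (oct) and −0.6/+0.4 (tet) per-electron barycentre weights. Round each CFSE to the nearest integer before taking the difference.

-2035

In an octahedral site d² (HS) is t₂g² eg⁰, giving CFSE(oct) = -0.8Δo = -6104 cm⁻¹.
In a tetrahedral site the filling is e² t₂⁰: CFSE(tet) = -1.2Δₜ = -1.2 × (4/9)(7630) = -4069 cm⁻¹.
OSPE = CFSE(oct) − CFSE(tet) = -6104 − (-4069) = -2035 cm⁻¹.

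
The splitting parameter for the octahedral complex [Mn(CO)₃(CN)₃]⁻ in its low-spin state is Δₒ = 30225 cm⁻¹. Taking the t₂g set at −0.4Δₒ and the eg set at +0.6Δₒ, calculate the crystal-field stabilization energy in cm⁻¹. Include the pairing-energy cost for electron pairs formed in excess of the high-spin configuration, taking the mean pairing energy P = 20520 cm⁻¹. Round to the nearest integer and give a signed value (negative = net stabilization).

Ligand charges: 3×(+0) from CO and 3×(-1) from CN⁻ sum to -3; with overall charge -1, Mn is +2.
Mn is in group 7, so Mn²⁺ is d⁵ (7 − 2 = 5).
The d⁵ electrons fill as t₂g⁵ eg⁰.
Orbital CFSE = 5(-0.4) + 0(0.6) = -2.0Δₒ = -2.0 × 30225 = -60450 cm⁻¹.
Pairing penalty: 2 pairs vs 0 in the high-spin reference → 2 extra × P = 41040 cm⁻¹.
Overall CFSE = -60450 + 41040 = -19410 cm⁻¹.

-19410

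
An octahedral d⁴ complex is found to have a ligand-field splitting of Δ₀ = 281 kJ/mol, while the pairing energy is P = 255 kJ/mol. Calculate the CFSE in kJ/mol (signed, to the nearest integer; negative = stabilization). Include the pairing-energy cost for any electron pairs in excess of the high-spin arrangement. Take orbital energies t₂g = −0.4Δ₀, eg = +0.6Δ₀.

With Δ₀ > P the complex is low-spin.
Filling d⁴ accordingly: t₂g⁴ eg⁰.
Orbital CFSE = -1.6Δ₀ = -1.6 × 281 = -450 kJ/mol.
Excess pairs vs high-spin: 1 − 0 = 1; pairing cost = +255 kJ/mol.
Net CFSE = -450 + 255 = -195 kJ/mol.

-195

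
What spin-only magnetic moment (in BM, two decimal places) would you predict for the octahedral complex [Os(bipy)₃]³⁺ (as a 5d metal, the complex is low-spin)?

1.73 BM

bipy is neutral, so the +3 overall charge sits on Os: oxidation state +3.
Os is in group 8, so Os³⁺ is d⁵ (8 − 3 = 5).
Configuration: t₂g⁵ eg⁰ → 1 unpaired electron.
μ(spin-only) = √[1(1+2)] = √3 ≈ 1.73 BM.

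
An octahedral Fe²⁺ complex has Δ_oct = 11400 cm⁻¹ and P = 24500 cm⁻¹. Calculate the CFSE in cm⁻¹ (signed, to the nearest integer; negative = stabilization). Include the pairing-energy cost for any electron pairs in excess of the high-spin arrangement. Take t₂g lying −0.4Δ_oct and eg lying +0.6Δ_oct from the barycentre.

Fe sits in group 8; removing 2 electrons leaves Fe²⁺ with 8 − 2 = 6 d electrons.
Here Δ_oct < P (11400 < 24500), so the high-spin state is favoured.
That gives t₂g⁴ eg².
Orbital CFSE = -0.4Δ_oct = -0.4 × 11400 = -4560 cm⁻¹.
High-spin has no excess pairs, so no pairing correction applies.

-4560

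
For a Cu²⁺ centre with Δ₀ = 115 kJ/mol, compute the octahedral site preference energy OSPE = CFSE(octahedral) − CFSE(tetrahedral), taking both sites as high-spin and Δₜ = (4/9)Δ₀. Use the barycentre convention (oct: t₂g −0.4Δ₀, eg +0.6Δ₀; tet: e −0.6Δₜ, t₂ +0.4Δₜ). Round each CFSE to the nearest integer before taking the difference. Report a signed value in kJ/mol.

-49

Group 11 minus oxidation state +2 gives a d⁹ configuration for Cu²⁺.
In an octahedral site d⁹ (HS) is t₂g⁶ eg³, giving CFSE(oct) = -0.6Δ₀ = -69 kJ/mol.
In a tetrahedral site the filling is e⁴ t₂⁵: CFSE(tet) = -0.4Δₜ = -0.4 × (4/9)(115) = -20 kJ/mol.
OSPE = -69 − (-20) = -49 kJ/mol.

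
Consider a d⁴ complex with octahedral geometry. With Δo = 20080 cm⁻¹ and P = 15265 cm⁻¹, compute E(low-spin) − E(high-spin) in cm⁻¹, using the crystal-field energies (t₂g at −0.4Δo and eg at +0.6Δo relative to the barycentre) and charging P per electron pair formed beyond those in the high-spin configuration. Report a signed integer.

-4815

High-spin d⁴ fills as t₂g³ eg¹ with CFSE 3(−0.4) + 1(+0.6) = -0.6Δo = -12048 cm⁻¹.
Low-spin t₂g⁴ eg⁰ gives -1.6Δo = -32128 cm⁻¹, but forming 1 extra pair costs 1P = 15265 cm⁻¹, so E(LS) = -32128 + 15265 = -16863 cm⁻¹.
E(LS) − E(HS) = -16863 − (-12048) = -4815 cm⁻¹.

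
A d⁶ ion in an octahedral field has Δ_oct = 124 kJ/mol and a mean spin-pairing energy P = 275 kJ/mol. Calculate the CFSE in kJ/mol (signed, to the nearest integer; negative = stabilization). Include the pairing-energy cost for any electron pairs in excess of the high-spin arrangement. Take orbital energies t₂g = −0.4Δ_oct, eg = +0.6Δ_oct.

Δ_oct < P, so pairing is avoided: the ground state is high-spin.
Configuration: t₂g⁴ eg².
Orbital CFSE = -0.4Δ_oct = -0.4 × 124 = -50 kJ/mol.
High-spin has no excess pairs, so no pairing correction applies.

-50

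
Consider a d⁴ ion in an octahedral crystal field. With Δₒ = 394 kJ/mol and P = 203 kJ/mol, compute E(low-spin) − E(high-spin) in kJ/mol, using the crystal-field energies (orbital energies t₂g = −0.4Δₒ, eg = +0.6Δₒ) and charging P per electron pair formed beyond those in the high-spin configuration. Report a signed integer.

-191

High-spin d⁴ fills as t₂g³ eg¹ with CFSE 3(−0.4) + 1(+0.6) = -0.6Δₒ = -236 kJ/mol.
Low-spin t₂g⁴ eg⁰ gives -1.6Δₒ = -630 kJ/mol, but forming 1 extra pair costs 1P = 203 kJ/mol, so E(LS) = -630 + 203 = -427 kJ/mol.
E(LS) − E(HS) = -427 − (-236) = -191 kJ/mol.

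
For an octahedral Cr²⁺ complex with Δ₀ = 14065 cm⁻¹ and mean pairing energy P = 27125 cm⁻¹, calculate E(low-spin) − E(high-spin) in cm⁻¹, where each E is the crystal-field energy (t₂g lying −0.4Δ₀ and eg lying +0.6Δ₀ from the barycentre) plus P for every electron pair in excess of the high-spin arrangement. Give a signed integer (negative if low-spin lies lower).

Group 6 minus oxidation state +2 gives a d⁴ configuration for Cr²⁺.
In the high-spin limit (t₂g³ eg¹) the orbital term is -0.6Δ₀ = -8439 cm⁻¹, with no excess pairing.
For low-spin the configuration is t₂g⁴ eg⁰: orbital energy -1.6 × 14065 = -22504 cm⁻¹, and 1 additional pair relative to high-spin adds 27125 cm⁻¹, giving 4621 cm⁻¹.
E(LS) − E(HS) = 4621 − (-8439) = 13060 cm⁻¹.

13060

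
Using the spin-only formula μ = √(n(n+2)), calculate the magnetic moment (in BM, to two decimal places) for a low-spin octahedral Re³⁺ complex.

2.83 BM

Group 7 minus oxidation state +3 gives a d⁴ configuration for Re³⁺.
Configuration: t₂g⁴ eg⁰ → 2 unpaired electrons.
μ(spin-only) = √[2(2+2)] = √8 ≈ 2.83 BM.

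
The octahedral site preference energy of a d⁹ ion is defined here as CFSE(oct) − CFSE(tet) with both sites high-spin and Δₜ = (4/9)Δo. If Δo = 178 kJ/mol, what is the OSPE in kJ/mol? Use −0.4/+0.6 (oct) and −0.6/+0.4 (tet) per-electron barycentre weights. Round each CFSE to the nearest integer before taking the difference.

-75

In an octahedral site d⁹ (HS) is t₂g⁶ eg³, giving CFSE(oct) = -0.6Δo = -107 kJ/mol.
Tetrahedral: e⁴ t₂⁵, CFSE = 4(−0.6) + 5(+0.4) = -0.4Δₜ = -0.4 × (4/9) × 178 = -32 kJ/mol.
OSPE = CFSE(oct) − CFSE(tet) = -107 − (-32) = -75 kJ/mol.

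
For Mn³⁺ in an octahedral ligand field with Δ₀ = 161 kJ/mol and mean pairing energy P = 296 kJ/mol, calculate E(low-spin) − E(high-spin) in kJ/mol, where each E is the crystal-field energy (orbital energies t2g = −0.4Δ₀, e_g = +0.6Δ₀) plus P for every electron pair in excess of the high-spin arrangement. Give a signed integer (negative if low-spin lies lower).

135

Mn sits in group 7; removing 3 electrons leaves Mn³⁺ with 7 − 3 = 4 d electrons.
High-spin d⁴ fills as t2g^3 e_g^1 with CFSE 3(−0.4) + 1(+0.6) = -0.6Δ₀ = -97 kJ/mol.
For low-spin the configuration is t2g^4 e_g^0: orbital energy -1.6 × 161 = -258 kJ/mol, and 1 additional pair relative to high-spin adds 296 kJ/mol, giving 38 kJ/mol.
The difference is 38 − (-97) = 135 kJ/mol, so high-spin lies lower.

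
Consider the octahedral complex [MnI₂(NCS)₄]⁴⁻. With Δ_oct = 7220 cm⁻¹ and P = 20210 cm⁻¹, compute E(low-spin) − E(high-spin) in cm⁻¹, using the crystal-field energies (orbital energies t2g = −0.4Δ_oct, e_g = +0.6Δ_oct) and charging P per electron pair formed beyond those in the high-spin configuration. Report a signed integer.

25980

Ligand charges: 2×(-1) from I⁻ and 4×(-1) from NCS⁻ sum to -6; with overall charge -4, Mn is +2.
Mn sits in group 7; removing 2 electrons leaves Mn²⁺ with 7 − 2 = 5 d electrons.
High-spin: t2g^3 e_g^2, CFSE = 0.0Δ_oct = 0 cm⁻¹.
For low-spin the configuration is t2g^5 e_g^0: orbital energy -2.0 × 7220 = -14440 cm⁻¹, and 2 additional pairs relative to high-spin add 40420 cm⁻¹, giving 25980 cm⁻¹.
E(LS) − E(HS) = 25980 − (0) = 25980 cm⁻¹.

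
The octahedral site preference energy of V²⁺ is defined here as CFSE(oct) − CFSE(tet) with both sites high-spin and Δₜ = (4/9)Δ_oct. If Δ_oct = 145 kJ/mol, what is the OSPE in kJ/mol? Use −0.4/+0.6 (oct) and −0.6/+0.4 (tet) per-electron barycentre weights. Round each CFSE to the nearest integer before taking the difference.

-122

Group 5 minus oxidation state +2 gives a d³ configuration for V²⁺.
In an octahedral site d³ (HS) is t₂g³ eg⁰, giving CFSE(oct) = -1.2Δ_oct = -174 kJ/mol.
Tetrahedral e² t₂¹ gives -0.8Δₜ = -0.8 × (4/9) × 145 = -52 kJ/mol.
OSPE = -174 − (-52) = -122 kJ/mol.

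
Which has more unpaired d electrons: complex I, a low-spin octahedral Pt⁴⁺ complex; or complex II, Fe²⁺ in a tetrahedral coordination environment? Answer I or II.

I: Pt⁴⁺: group 10, so d-count = 10 − 4 = 6; t₂g⁶ eg⁰ → 0 unpaired.
II: Group 8 minus oxidation state +2 gives a d⁶ configuration for Fe²⁺; With tetrahedral geometry the complex is necessarily high-spin; e³ t₂³ → 4 unpaired.
So II has more unpaired electrons.

II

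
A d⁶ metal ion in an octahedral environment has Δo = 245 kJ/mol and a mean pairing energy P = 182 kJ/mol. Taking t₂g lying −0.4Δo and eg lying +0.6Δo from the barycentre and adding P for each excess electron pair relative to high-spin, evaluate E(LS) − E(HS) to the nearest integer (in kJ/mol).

High-spin: t₂g⁴ eg², CFSE = -0.4Δo = -98 kJ/mol.
Low-spin: t₂g⁶ eg⁰, orbital CFSE = -2.4Δo = -588 kJ/mol; plus 2 excess pairs × P = +364 kJ/mol; total -224 kJ/mol.
Thus E(LS) − E(HS) = -126 kJ/mol.

-126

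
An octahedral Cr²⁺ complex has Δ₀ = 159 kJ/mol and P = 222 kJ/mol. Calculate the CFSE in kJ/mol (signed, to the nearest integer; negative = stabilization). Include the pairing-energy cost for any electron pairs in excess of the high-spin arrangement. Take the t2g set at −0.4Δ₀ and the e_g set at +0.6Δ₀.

Cr is in group 6, so Cr²⁺ is d⁴ (6 − 2 = 4).
With Δ₀ < P the complex is high-spin.
Filling d⁴ accordingly: t2g^3 e_g^1.
Orbital CFSE = -0.6Δ₀ = -0.6 × 159 = -95 kJ/mol.
High-spin has no excess pairs, so no pairing correction applies.

-95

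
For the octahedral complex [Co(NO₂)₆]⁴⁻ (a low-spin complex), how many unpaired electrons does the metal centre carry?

1

Each NO₂⁻ contributes -1; 6 × (-1) = -6. With overall charge -4, Co is in the +2 oxidation state.
Co sits in group 9; removing 2 electrons leaves Co²⁺ with 9 − 2 = 7 d electrons.
Configuration: t2g^6 e_g^1, giving 1 unpaired electron.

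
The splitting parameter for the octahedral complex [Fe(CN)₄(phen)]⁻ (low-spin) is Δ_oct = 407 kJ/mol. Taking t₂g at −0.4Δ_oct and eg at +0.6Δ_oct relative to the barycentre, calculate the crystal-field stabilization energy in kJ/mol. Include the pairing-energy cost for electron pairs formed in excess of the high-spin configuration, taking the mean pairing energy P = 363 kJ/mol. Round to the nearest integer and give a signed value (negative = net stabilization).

-88

Ligand charges: 4×(-1) from CN⁻ and 1×(+0) from phen sum to -4; with overall charge -1, Fe is +3.
Group 8 minus oxidation state +3 gives a d⁵ configuration for Fe³⁺.
Electron filling gives t₂g⁵ eg⁰.
Orbital CFSE = 5(-0.4) + 0(0.6) = -2.0Δ_oct = -2.0 × 407 = -814 kJ/mol.
Pairing penalty: 2 pairs vs 0 in the high-spin reference → 2 extra × P = 726 kJ/mol.
Net CFSE = -814 + 726 = -88 kJ/mol.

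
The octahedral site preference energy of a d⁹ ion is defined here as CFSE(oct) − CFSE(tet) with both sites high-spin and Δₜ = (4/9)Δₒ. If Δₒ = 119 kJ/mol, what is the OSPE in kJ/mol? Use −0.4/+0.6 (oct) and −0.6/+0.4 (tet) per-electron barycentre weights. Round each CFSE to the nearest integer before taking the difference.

In an octahedral site d⁹ (HS) is t₂g⁶ eg³, giving CFSE(oct) = -0.6Δₒ = -71 kJ/mol.
Tetrahedral: e⁴ t₂⁵, CFSE = 4(−0.6) + 5(+0.4) = -0.4Δₜ = -0.4 × (4/9) × 119 = -21 kJ/mol.
Subtracting, OSPE = -71 − (-21) = -50 kJ/mol.

-50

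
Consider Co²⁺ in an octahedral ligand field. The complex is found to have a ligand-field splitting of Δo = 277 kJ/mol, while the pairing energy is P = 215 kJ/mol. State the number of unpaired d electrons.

Group 9 minus oxidation state +2 gives a d⁷ configuration for Co²⁺.
Δo > P, so pairing is preferred: the ground state is low-spin.
That gives t2g^6 e_g^1.
Unpaired electrons: 1.

1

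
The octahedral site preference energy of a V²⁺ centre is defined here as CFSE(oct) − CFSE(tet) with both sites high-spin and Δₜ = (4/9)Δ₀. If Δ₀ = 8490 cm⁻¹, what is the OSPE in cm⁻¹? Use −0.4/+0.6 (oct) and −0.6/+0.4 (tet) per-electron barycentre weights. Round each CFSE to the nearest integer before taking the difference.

-7169

Group 5 minus oxidation state +2 gives a d³ configuration for V²⁺.
Octahedral high-spin t2g^3 e_g^0: CFSE = -1.2 × 8490 = -10188 cm⁻¹.
In a tetrahedral site the filling is e^2 t2^1: CFSE(tet) = -0.8Δₜ = -0.8 × (4/9)(8490) = -3019 cm⁻¹.
OSPE = CFSE(oct) − CFSE(tet) = -10188 − (-3019) = -7169 cm⁻¹.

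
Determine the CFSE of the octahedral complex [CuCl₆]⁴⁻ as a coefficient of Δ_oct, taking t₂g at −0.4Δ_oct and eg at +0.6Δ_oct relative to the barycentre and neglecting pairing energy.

-0.6 Δ_oct

Each Cl⁻ contributes -1; 6 × (-1) = -6. With overall charge -4, Cu is in the +2 oxidation state.
Cu sits in group 11; removing 2 electrons leaves Cu²⁺ with 11 − 2 = 9 d electrons.
Configuration: t₂g⁶ eg³.
CFSE = 6(-0.4Δ_oct) + 3(0.6Δ_oct) = -2.4Δ_oct + 1.8Δ_oct = -0.6Δ_oct.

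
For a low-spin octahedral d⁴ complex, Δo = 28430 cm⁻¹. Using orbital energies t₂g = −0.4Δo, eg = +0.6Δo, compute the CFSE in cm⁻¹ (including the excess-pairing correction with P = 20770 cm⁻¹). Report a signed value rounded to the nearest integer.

Electron filling gives t₂g⁴ eg⁰.
CFSE(orbital) = 4×(-0.4Δo) + 0×(0.6Δo) = -1.6Δo; with Δo = 28430 cm⁻¹ that is -45488 cm⁻¹.
Relative to high-spin t₂g³ eg¹ (0 paired), the low-spin configuration has 1 additional pair, contributing +1 × 20770 = +20770 cm⁻¹.
Net CFSE = -45488 + 20770 = -24718 cm⁻¹.

-24718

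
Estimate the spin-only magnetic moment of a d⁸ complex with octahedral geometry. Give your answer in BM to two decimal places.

For octahedral d⁸ the high- and low-spin configurations coincide.
Configuration: t₂g⁶ eg² → 2 unpaired electrons.
μ(spin-only) = √[2(2+2)] = √8 ≈ 2.83 BM.

2.83 BM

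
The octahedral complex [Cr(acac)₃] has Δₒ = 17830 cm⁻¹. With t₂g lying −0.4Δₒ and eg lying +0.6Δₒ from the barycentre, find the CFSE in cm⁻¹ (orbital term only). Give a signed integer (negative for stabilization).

Each acac⁻ contributes -1; 3 × (-1) = -3. With overall charge +0, Cr is in the +3 oxidation state.
Cr sits in group 6; removing 3 electrons leaves Cr³⁺ with 6 − 3 = 3 d electrons.
Electron filling gives t₂g³ eg⁰.
The orbital stabilization is -1.2Δₒ = -1.2 × 17830 = -21396 cm⁻¹.

-21396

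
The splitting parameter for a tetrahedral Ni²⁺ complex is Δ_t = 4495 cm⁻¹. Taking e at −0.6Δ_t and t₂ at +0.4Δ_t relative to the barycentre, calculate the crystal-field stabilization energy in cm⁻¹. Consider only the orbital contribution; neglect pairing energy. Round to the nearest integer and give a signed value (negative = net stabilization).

Group 10 minus oxidation state +2 gives a d⁸ configuration for Ni²⁺.
Tetrahedral splitting is small, so the complex is high-spin.
Electron filling gives e⁴ t₂⁴.
The orbital stabilization is -0.8Δ_t = -0.8 × 4495 = -3596 cm⁻¹.

-3596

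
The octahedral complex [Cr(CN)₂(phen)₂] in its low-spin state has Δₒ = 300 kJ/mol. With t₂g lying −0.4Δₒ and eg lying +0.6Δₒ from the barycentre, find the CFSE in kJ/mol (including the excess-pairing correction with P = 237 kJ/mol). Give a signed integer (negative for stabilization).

Ligand charges: 2×(-1) from CN⁻ and 2×(+0) from phen sum to -2; with overall charge +0, Cr is +2.
Cr²⁺: group 6, so d-count = 6 − 2 = 4.
Configuration: t₂g⁴ eg⁰.
The orbital stabilization is -1.6Δₒ = -1.6 × 300 = -480 kJ/mol.
Pairing penalty: 1 pair vs 0 in the high-spin reference → 1 extra × P = 237 kJ/mol.
Net CFSE = -480 + 237 = -243 kJ/mol.

-243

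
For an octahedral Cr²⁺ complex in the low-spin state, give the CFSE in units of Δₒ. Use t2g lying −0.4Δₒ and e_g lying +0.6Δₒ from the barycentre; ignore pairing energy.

Group 6 minus oxidation state +2 gives a d⁴ configuration for Cr²⁺.
Configuration: t2g^4 e_g^0.
CFSE = 4(-0.4Δₒ) + 0(0.6Δₒ) = -1.6Δₒ + 0.0Δₒ = -1.6Δₒ.

-1.6 Δₒ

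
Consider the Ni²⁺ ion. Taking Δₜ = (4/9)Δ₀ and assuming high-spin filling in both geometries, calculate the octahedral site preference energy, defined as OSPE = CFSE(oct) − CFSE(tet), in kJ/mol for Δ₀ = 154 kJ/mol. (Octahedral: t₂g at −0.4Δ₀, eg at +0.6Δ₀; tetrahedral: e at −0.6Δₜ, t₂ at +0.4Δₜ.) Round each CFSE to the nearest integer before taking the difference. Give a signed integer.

-130

Ni²⁺: group 10, so d-count = 10 − 2 = 8.
Octahedral high-spin t2g^6 e_g^2: CFSE = -1.2 × 154 = -185 kJ/mol.
Tetrahedral: e^4 t2^4, CFSE = 4(−0.6) + 4(+0.4) = -0.8Δₜ = -0.8 × (4/9) × 154 = -55 kJ/mol.
Subtracting, OSPE = -185 − (-55) = -130 kJ/mol.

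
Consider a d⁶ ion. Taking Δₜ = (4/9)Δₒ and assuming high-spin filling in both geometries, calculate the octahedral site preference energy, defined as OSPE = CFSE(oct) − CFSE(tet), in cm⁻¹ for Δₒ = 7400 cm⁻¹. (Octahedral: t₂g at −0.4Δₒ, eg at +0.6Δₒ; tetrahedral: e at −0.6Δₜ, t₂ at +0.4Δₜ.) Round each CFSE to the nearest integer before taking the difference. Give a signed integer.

Octahedral high-spin t₂g⁴ eg²: CFSE = -0.4 × 7400 = -2960 cm⁻¹.
Tetrahedral e³ t₂³ gives -0.6Δₜ = -0.6 × (4/9) × 7400 = -1973 cm⁻¹.
OSPE = -2960 − (-1973) = -987 cm⁻¹.

-987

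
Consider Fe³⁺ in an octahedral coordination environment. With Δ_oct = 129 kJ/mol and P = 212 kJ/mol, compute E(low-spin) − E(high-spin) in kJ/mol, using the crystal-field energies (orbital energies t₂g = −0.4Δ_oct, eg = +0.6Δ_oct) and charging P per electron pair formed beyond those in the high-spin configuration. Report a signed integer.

166

Fe³⁺: group 8, so d-count = 8 − 3 = 5.
In the high-spin limit (t₂g³ eg²) the orbital term is 0.0Δ_oct = 0 kJ/mol, with no excess pairing.
For low-spin the configuration is t₂g⁵ eg⁰: orbital energy -2.0 × 129 = -258 kJ/mol, and 2 additional pairs relative to high-spin add 424 kJ/mol, giving 166 kJ/mol.
The difference is 166 − (0) = 166 kJ/mol, so high-spin lies lower.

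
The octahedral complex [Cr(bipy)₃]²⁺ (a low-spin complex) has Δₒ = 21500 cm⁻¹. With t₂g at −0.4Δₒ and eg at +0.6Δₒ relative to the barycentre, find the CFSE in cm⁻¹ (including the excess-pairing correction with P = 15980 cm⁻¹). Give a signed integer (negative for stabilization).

bipy is neutral, so the +2 overall charge sits on Cr: oxidation state +2.
Cr is in group 6, so Cr²⁺ is d⁴ (6 − 2 = 4).
The d⁴ electrons fill as t₂g⁴ eg⁰.
Orbital CFSE = 4(-0.4) + 0(0.6) = -1.6Δₒ = -1.6 × 21500 = -34400 cm⁻¹.
Relative to high-spin t₂g³ eg¹ (0 paired), the low-spin configuration has 1 additional pair, contributing +1 × 15980 = +15980 cm⁻¹.
Net CFSE = -34400 + 15980 = -18420 cm⁻¹.

-18420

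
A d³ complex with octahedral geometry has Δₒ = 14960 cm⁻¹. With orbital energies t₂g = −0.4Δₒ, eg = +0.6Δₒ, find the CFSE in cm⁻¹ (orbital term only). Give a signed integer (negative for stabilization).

The d³ electrons fill as t₂g³ eg⁰.
The orbital stabilization is -1.2Δₒ = -1.2 × 14960 = -17952 cm⁻¹.

-17952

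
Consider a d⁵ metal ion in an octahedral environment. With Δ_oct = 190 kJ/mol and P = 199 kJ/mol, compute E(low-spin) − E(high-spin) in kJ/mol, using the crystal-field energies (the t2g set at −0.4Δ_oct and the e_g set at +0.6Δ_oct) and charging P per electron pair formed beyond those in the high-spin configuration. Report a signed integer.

In the high-spin limit (t2g^3 e_g^2) the orbital term is 0.0Δ_oct = 0 kJ/mol, with no excess pairing.
Low-spin t2g^5 e_g^0 gives -2.0Δ_oct = -380 kJ/mol, but forming 2 extra pairs costs 2P = 398 kJ/mol, so E(LS) = -380 + 398 = 18 kJ/mol.
Thus E(LS) − E(HS) = 18 kJ/mol.

18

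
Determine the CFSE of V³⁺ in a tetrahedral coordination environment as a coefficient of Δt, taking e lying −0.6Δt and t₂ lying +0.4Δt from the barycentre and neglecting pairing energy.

Group 5 minus oxidation state +3 gives a d² configuration for V³⁺.
With tetrahedral geometry the complex is necessarily high-spin.
Configuration: e² t₂⁰.
CFSE = 2(-0.6Δt) + 0(0.4Δt) = -1.2Δt + 0.0Δt = -1.2Δt.

-1.2 Δt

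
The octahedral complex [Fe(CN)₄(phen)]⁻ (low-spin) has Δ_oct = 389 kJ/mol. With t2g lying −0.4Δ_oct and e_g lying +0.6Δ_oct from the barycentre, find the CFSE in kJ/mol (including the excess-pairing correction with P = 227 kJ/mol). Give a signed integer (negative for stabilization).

Ligand charges: 4×(-1) from CN⁻ and 1×(+0) from phen sum to -4; with overall charge -1, Fe is +3.
Fe sits in group 8; removing 3 electrons leaves Fe³⁺ with 8 − 3 = 5 d electrons.
Configuration: t2g^5 e_g^0.
The orbital stabilization is -2.0Δ_oct = -2.0 × 389 = -778 kJ/mol.
Relative to high-spin t2g^3 e_g^2 (0 paired), the low-spin configuration has 2 additional pairs, contributing +2 × 227 = +454 kJ/mol.
Overall CFSE = -778 + 454 = -324 kJ/mol.

-324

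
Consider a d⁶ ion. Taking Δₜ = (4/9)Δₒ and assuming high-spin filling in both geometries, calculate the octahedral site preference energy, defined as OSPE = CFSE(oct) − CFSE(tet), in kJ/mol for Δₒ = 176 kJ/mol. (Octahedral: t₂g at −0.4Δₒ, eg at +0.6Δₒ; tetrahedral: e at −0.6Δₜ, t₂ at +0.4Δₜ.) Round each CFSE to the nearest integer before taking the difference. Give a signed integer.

Octahedral (high-spin): t₂g⁴ eg², CFSE = 4(−0.4) + 2(+0.6) = -0.4Δₒ = -0.4 × 176 = -70 kJ/mol.
Tetrahedral: e³ t₂³, CFSE = 3(−0.6) + 3(+0.4) = -0.6Δₜ = -0.6 × (4/9) × 176 = -47 kJ/mol.
OSPE = -70 − (-47) = -23 kJ/mol.

-23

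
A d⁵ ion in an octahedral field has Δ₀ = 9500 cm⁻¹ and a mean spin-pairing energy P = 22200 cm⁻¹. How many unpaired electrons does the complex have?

5

Here Δ₀ < P (9500 < 22200), so the high-spin state is favoured.
That gives t2g^3 e_g^2.
Unpaired electrons: 5.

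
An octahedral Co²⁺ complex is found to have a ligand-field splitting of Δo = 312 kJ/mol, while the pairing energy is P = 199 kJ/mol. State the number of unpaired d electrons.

1

Co sits in group 9; removing 2 electrons leaves Co²⁺ with 9 − 2 = 7 d electrons.
With Δo > P the complex is low-spin.
Configuration: t₂g⁶ eg¹.
Unpaired electrons: 1.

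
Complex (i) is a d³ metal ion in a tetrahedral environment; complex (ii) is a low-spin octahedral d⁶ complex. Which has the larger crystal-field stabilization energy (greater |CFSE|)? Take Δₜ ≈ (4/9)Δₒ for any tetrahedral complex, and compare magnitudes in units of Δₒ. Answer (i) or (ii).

(i): Tetrahedral fields are weak (Δₜ ≈ 4/9 Δₒ), so electrons fill high-spin; e^2 t2^1, CFSE = -0.8Δₜ ≈ -0.36Δₒ.
(ii): t2g^6 e_g^0, CFSE = -2.4Δₒ.
So (ii) has the larger |CFSE|.

(ii)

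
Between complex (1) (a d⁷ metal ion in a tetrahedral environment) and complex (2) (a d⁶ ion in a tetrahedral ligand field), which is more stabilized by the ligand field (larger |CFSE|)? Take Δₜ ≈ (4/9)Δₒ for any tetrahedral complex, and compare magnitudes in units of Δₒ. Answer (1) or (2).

(1): Tetrahedral fields are weak (Δₜ ≈ 4/9 Δₒ), so electrons fill high-spin; e^4 t2^3, CFSE = -1.2Δₜ ≈ -0.53Δₒ.
(2): With tetrahedral geometry the complex is necessarily high-spin; e³ t₂³, CFSE = -0.6Δₜ ≈ -0.27Δₒ.
So (1) has the larger |CFSE|.

(1)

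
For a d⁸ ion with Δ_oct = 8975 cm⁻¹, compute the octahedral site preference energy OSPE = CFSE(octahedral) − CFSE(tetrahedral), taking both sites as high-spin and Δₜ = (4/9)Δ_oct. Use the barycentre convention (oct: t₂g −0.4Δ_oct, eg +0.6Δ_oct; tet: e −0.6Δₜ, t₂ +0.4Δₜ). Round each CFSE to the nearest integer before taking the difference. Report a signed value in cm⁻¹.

In an octahedral site d⁸ (HS) is t2g^6 e_g^2, giving CFSE(oct) = -1.2Δ_oct = -10770 cm⁻¹.
In a tetrahedral site the filling is e^4 t2^4: CFSE(tet) = -0.8Δₜ = -0.8 × (4/9)(8975) = -3191 cm⁻¹.
OSPE = -10770 − (-3191) = -7579 cm⁻¹.

-7579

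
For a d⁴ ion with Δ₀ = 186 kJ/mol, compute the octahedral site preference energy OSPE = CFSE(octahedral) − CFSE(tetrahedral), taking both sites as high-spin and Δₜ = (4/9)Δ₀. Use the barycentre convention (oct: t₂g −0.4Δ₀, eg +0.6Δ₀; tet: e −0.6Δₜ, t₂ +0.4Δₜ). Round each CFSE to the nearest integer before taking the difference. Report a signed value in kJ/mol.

-79

Octahedral high-spin t₂g³ eg¹: CFSE = -0.6 × 186 = -112 kJ/mol.
Tetrahedral e² t₂² gives -0.4Δₜ = -0.4 × (4/9) × 186 = -33 kJ/mol.
OSPE = -112 − (-33) = -79 kJ/mol.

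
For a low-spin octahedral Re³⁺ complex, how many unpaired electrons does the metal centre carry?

Re is in group 7, so Re³⁺ is d⁴ (7 − 3 = 4).
Configuration: t2g^4 e_g^0, giving 2 unpaired electrons.

2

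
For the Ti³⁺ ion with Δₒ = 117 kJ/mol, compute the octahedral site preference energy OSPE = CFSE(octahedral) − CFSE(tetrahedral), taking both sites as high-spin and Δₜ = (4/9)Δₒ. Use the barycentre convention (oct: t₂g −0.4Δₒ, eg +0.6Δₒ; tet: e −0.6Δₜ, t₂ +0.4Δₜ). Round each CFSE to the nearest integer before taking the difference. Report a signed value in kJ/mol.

-16

Group 4 minus oxidation state +3 gives a d¹ configuration for Ti³⁺.
Octahedral (high-spin): t2g^1 e_g^0, CFSE = 1(−0.4) + 0(+0.6) = -0.4Δₒ = -0.4 × 117 = -47 kJ/mol.
Tetrahedral e^1 t2^0 gives -0.6Δₜ = -0.6 × (4/9) × 117 = -31 kJ/mol.
OSPE = CFSE(oct) − CFSE(tet) = -47 − (-31) = -16 kJ/mol.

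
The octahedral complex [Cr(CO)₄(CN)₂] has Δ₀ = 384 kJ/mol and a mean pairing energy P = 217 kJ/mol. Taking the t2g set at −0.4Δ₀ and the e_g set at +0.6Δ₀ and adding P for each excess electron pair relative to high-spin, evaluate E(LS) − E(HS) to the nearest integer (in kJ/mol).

-167

Ligand charges: 4×(+0) from CO and 2×(-1) from CN⁻ sum to -2; with overall charge +0, Cr is +2.
Group 6 minus oxidation state +2 gives a d⁴ configuration for Cr²⁺.
In the high-spin limit (t2g^3 e_g^1) the orbital term is -0.6Δ₀ = -230 kJ/mol, with no excess pairing.
For low-spin the configuration is t2g^4 e_g^0: orbital energy -1.6 × 384 = -614 kJ/mol, and 1 additional pair relative to high-spin adds 217 kJ/mol, giving -397 kJ/mol.
The difference is -397 − (-230) = -167 kJ/mol, so low-spin lies lower.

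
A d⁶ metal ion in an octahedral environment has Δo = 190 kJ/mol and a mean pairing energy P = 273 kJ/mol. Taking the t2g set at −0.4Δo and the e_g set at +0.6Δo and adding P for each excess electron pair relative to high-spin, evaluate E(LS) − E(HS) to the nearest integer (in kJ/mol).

166

High-spin: t2g^4 e_g^2, CFSE = -0.4Δo = -76 kJ/mol.
Low-spin t2g^6 e_g^0 gives -2.4Δo = -456 kJ/mol, but forming 2 extra pairs costs 2P = 546 kJ/mol, so E(LS) = -456 + 546 = 90 kJ/mol.
E(LS) − E(HS) = 90 − (-76) = 166 kJ/mol.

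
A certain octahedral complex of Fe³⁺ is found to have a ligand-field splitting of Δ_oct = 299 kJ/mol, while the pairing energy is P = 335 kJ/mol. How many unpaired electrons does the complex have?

5

Fe sits in group 8; removing 3 electrons leaves Fe³⁺ with 8 − 3 = 5 d electrons.
With Δ_oct < P the complex is high-spin.
Configuration: t2g^3 e_g^2.
Unpaired electrons: 5.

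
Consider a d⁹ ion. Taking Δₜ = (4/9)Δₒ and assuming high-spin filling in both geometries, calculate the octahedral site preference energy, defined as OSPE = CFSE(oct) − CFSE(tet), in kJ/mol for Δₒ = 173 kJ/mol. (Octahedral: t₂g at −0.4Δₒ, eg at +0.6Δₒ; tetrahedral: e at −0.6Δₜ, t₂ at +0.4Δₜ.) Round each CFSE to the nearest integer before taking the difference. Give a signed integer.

-73

Octahedral (high-spin): t₂g⁶ eg³, CFSE = 6(−0.4) + 3(+0.6) = -0.6Δₒ = -0.6 × 173 = -104 kJ/mol.
Tetrahedral e⁴ t₂⁵ gives -0.4Δₜ = -0.4 × (4/9) × 173 = -31 kJ/mol.
OSPE = CFSE(oct) − CFSE(tet) = -104 − (-31) = -73 kJ/mol.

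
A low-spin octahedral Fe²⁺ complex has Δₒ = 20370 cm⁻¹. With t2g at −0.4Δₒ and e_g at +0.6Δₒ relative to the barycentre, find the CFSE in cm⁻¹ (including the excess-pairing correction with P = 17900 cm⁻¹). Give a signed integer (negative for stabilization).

-13088

Fe²⁺: group 8, so d-count = 8 − 2 = 6.
Configuration: t2g^6 e_g^0.
Orbital CFSE = 6(-0.4) + 0(0.6) = -2.4Δₒ = -2.4 × 20370 = -48888 cm⁻¹.
Pairing penalty: 3 pairs vs 1 in the high-spin reference → 2 extra × P = 35800 cm⁻¹.
Net CFSE = -48888 + 35800 = -13088 cm⁻¹.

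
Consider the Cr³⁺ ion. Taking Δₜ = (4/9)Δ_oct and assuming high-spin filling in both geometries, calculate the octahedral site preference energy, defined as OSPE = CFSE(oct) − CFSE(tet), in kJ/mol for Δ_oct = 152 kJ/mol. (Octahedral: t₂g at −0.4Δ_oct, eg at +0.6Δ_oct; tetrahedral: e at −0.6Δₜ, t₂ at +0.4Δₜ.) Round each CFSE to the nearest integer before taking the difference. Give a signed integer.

-128

Cr is in group 6, so Cr³⁺ is d³ (6 − 3 = 3).
Octahedral (high-spin): t2g^3 e_g^0, CFSE = 3(−0.4) + 0(+0.6) = -1.2Δ_oct = -1.2 × 152 = -182 kJ/mol.
Tetrahedral e^2 t2^1 gives -0.8Δₜ = -0.8 × (4/9) × 152 = -54 kJ/mol.
OSPE = -182 − (-54) = -128 kJ/mol.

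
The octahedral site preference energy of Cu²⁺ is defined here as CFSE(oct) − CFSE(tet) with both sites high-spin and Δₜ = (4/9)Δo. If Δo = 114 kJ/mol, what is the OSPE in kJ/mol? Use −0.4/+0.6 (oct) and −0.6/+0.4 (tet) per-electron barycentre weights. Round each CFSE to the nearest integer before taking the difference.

Cu sits in group 11; removing 2 electrons leaves Cu²⁺ with 11 − 2 = 9 d electrons.
Octahedral high-spin t₂g⁶ eg³: CFSE = -0.6 × 114 = -68 kJ/mol.
Tetrahedral: e⁴ t₂⁵, CFSE = 4(−0.6) + 5(+0.4) = -0.4Δₜ = -0.4 × (4/9) × 114 = -20 kJ/mol.
OSPE = CFSE(oct) − CFSE(tet) = -68 − (-20) = -48 kJ/mol.

-48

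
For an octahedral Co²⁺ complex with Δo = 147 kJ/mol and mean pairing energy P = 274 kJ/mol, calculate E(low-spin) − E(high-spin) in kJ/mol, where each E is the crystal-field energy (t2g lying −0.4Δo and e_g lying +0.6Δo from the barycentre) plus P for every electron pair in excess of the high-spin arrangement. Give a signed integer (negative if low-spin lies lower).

127

Co sits in group 9; removing 2 electrons leaves Co²⁺ with 9 − 2 = 7 d electrons.
High-spin: t2g^5 e_g^2, CFSE = -0.8Δo = -118 kJ/mol.
For low-spin the configuration is t2g^6 e_g^1: orbital energy -1.8 × 147 = -265 kJ/mol, and 1 additional pair relative to high-spin adds 274 kJ/mol, giving 9 kJ/mol.
Thus E(LS) − E(HS) = 127 kJ/mol.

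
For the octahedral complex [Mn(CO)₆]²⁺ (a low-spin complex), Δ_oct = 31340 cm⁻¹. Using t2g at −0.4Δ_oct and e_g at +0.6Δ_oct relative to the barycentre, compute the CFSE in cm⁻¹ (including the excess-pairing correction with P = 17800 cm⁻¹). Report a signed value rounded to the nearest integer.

CO is neutral, so the +2 overall charge sits on Mn: oxidation state +2.
Mn²⁺: group 7, so d-count = 7 − 2 = 5.
The d⁵ electrons fill as t2g^5 e_g^0.
The orbital stabilization is -2.0Δ_oct = -2.0 × 31340 = -62680 cm⁻¹.
High-spin d⁵ would be t2g^3 e_g^2 with 0 pairs; low-spin has 2, so 2 excess pairs cost +2P = +35600 cm⁻¹.
Net CFSE = -62680 + 35600 = -27080 cm⁻¹.

-27080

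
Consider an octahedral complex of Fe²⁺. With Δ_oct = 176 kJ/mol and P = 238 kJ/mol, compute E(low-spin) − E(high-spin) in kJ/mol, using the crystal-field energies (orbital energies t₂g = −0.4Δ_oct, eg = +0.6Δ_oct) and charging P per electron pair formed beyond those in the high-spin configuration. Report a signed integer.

124

Group 8 minus oxidation state +2 gives a d⁶ configuration for Fe²⁺.
High-spin d⁶ fills as t₂g⁴ eg² with CFSE 4(−0.4) + 2(+0.6) = -0.4Δ_oct = -70 kJ/mol.
Low-spin: t₂g⁶ eg⁰, orbital CFSE = -2.4Δ_oct = -422 kJ/mol; plus 2 excess pairs × P = +476 kJ/mol; total 54 kJ/mol.
Thus E(LS) − E(HS) = 124 kJ/mol.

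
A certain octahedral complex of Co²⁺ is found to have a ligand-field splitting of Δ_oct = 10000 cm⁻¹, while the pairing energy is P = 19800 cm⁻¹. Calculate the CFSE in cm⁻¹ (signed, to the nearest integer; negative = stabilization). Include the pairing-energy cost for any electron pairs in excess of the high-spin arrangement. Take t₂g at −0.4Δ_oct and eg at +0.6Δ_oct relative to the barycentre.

-8000

Co is in group 9, so Co²⁺ is d⁷ (9 − 2 = 7).
Here Δ_oct < P (10000 < 19800), so the high-spin state is favoured.
Configuration: t₂g⁵ eg².
Orbital CFSE = -0.8Δ_oct = -0.8 × 10000 = -8000 cm⁻¹.
High-spin has no excess pairs, so no pairing correction applies.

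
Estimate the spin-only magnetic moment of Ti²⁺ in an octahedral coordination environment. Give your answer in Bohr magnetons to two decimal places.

Ti²⁺: group 4, so d-count = 4 − 2 = 2.
For octahedral d² the high- and low-spin configurations coincide.
Configuration: t₂g² eg⁰ → 2 unpaired electrons.
μ(spin-only) = √[2(2+2)] = √8 ≈ 2.83 Bohr magnetons.

2.83 Bohr magnetons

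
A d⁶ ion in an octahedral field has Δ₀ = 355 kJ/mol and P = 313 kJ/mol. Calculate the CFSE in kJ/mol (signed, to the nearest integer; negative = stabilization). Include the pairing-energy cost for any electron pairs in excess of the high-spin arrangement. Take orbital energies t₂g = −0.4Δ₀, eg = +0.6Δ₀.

Here Δ₀ > P (355 > 313), so the low-spin state is favoured.
Configuration: t₂g⁶ eg⁰.
Orbital CFSE = -2.4Δ₀ = -2.4 × 355 = -852 kJ/mol.
Excess pairs vs high-spin: 3 − 1 = 2; pairing cost = +626 kJ/mol.
Net CFSE = -852 + 626 = -226 kJ/mol.

-226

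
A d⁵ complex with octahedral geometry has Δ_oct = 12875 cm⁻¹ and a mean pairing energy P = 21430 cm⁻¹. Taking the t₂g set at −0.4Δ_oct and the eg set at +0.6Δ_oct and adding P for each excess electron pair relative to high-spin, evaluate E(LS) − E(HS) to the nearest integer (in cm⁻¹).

High-spin d⁵ fills as t₂g³ eg² with CFSE 3(−0.4) + 2(+0.6) = 0.0Δ_oct = 0 cm⁻¹.
Low-spin t₂g⁵ eg⁰ gives -2.0Δ_oct = -25750 cm⁻¹, but forming 2 extra pairs costs 2P = 42860 cm⁻¹, so E(LS) = -25750 + 42860 = 17110 cm⁻¹.
Thus E(LS) − E(HS) = 17110 cm⁻¹.

17110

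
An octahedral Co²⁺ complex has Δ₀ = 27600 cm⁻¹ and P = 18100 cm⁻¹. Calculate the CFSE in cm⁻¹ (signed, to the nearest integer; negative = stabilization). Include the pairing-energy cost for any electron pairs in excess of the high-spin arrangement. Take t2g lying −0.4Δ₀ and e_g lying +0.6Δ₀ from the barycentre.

Co sits in group 9; removing 2 electrons leaves Co²⁺ with 9 − 2 = 7 d electrons.
Here Δ₀ > P (27600 > 18100), so the low-spin state is favoured.
Filling d⁷ accordingly: t2g^6 e_g^1.
Orbital CFSE = -1.8Δ₀ = -1.8 × 27600 = -49680 cm⁻¹.
Excess pairs vs high-spin: 3 − 2 = 1; pairing cost = +18100 cm⁻¹.
Net CFSE = -49680 + 18100 = -31580 cm⁻¹.

-31580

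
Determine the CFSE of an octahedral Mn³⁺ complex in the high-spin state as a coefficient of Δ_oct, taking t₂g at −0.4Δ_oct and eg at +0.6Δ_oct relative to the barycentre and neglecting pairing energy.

-0.6 Δ_oct

Group 7 minus oxidation state +3 gives a d⁴ configuration for Mn³⁺.
Configuration: t₂g³ eg¹.
CFSE = 3(-0.4Δ_oct) + 1(0.6Δ_oct) = -1.2Δ_oct + 0.6Δ_oct = -0.6Δ_oct.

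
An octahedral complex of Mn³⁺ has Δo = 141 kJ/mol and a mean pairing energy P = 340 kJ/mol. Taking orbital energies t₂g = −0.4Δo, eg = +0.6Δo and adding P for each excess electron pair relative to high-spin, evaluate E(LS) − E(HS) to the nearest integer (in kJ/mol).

199

Mn is in group 7, so Mn³⁺ is d⁴ (7 − 3 = 4).
High-spin: t₂g³ eg¹, CFSE = -0.6Δo = -85 kJ/mol.
For low-spin the configuration is t₂g⁴ eg⁰: orbital energy -1.6 × 141 = -226 kJ/mol, and 1 additional pair relative to high-spin adds 340 kJ/mol, giving 114 kJ/mol.
Thus E(LS) − E(HS) = 199 kJ/mol.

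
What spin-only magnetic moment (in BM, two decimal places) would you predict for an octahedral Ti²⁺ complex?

Group 4 minus oxidation state +2 gives a d² configuration for Ti²⁺.
Configuration: t₂g² eg⁰ → 2 unpaired electrons.
μ(spin-only) = √[2(2+2)] = √8 ≈ 2.83 BM.

2.83 BM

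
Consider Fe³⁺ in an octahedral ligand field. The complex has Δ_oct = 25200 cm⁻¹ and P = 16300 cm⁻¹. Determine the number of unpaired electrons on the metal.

Group 8 minus oxidation state +3 gives a d⁵ configuration for Fe³⁺.
Here Δ_oct > P (25200 > 16300), so the low-spin state is favoured.
That gives t₂g⁵ eg⁰.
Unpaired electrons: 1.

1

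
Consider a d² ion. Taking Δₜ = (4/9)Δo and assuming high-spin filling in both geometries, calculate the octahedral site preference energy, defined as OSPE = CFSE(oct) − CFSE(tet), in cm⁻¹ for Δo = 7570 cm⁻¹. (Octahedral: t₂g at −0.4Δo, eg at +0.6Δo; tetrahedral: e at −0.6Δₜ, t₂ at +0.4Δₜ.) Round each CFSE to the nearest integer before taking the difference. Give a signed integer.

-2019

In an octahedral site d² (HS) is t₂g² eg⁰, giving CFSE(oct) = -0.8Δo = -6056 cm⁻¹.
In a tetrahedral site the filling is e² t₂⁰: CFSE(tet) = -1.2Δₜ = -1.2 × (4/9)(7570) = -4037 cm⁻¹.
OSPE = -6056 − (-4037) = -2019 cm⁻¹.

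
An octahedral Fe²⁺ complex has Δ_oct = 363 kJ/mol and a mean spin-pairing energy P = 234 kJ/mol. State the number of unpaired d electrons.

0

Fe²⁺: group 8, so d-count = 8 − 2 = 6.
Δ_oct > P, so pairing is preferred: the ground state is low-spin.
Configuration: t2g^6 e_g^0.
Unpaired electrons: 0.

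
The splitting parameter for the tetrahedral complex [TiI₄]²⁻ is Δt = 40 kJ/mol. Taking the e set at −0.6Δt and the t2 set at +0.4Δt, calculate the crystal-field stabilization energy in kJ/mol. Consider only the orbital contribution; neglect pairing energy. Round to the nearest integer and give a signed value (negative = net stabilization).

Each I⁻ contributes -1; 4 × (-1) = -4. With overall charge -2, Ti is in the +2 oxidation state.
Ti is in group 4, so Ti²⁺ is d² (4 − 2 = 2).
Tetrahedral splitting is small, so the complex is high-spin.
Configuration: e^2 t2^0.
CFSE(orbital) = 2×(-0.6Δt) + 0×(0.4Δt) = -1.2Δt; with Δt = 40 kJ/mol that is -48 kJ/mol.

-48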